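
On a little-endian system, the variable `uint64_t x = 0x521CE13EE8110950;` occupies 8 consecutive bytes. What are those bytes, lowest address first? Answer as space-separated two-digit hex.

Split into bytes (most-significant first): 52 1C E1 3E E8 11 09 50.
Little-endian stores the least-significant byte at the lowest address.
So at ascending addresses the bytes are 50 09 11 E8 3E E1 1C 52.

50 09 11 E8 3E E1 1C 52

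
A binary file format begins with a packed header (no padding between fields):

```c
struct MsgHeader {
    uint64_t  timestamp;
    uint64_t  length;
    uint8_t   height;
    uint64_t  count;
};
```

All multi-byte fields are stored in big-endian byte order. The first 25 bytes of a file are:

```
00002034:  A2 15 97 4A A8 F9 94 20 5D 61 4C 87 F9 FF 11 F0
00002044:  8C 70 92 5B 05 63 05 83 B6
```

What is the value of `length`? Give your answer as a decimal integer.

`length` follows `timestamp` (8 bytes), so it starts at byte offset 8 and occupies 8 bytes.
Bytes at offsets 8..15: 5D 61 4C 87 F9 FF 11 F0.
Big-endian stores the most-significant byte at the lowest address.
The bytes are already most-significant first: 0x5D614C87F9FF11F0.
0x5D614C87F9FF11F0 = 6728743465166770672.

6728743465166770672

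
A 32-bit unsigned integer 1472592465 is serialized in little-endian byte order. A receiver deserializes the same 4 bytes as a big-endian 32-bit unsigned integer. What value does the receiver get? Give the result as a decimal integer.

1375389015

1472592465 in 32-bit hexadecimal is 0x57C5FA51.
Stored little-endian, the bytes at ascending addresses are 51 FA C5 57.
Read back as big-endian, the last byte is least significant, giving 0x51FAC557.
0x51FAC557 = 1375389015.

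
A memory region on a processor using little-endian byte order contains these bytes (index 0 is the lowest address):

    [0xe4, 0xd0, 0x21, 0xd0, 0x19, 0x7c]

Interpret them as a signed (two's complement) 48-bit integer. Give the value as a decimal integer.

136450307903716

Little-endian: lowest address holds the least-significant byte.
Reassemble most-significant byte first: 7C 19 D0 21 D0 E4 → 0x7C19D021D0E4.
0x7C19D021D0E4 = 136450307903716.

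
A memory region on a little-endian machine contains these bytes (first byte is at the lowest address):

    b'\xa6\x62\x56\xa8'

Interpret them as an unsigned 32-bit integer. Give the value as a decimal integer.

Little-endian stores the least-significant byte at the lowest address.
Reassemble most-significant byte first: A8 56 62 A6 → 0xA85662A6.
0xA85662A6 = 2824233638.

2824233638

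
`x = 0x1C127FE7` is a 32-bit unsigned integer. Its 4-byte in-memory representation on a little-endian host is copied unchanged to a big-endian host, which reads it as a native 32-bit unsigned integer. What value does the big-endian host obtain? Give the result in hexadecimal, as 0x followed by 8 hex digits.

0xE77F121C

Stored little-endian, the bytes at ascending addresses are E7 7F 12 1C.
Read back as big-endian, the last byte is least significant, giving 0xE77F121C.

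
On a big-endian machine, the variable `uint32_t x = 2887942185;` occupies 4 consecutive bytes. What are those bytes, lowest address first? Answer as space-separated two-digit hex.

2887942185 in hexadecimal, padded to 32 bits, is 0xAC228029.
Split into bytes (most-significant first): AC 22 80 29.
Big-endian: lowest address holds the most-significant byte.
So the memory order matches the most-significant-first order: AC 22 80 29.

AC 22 80 29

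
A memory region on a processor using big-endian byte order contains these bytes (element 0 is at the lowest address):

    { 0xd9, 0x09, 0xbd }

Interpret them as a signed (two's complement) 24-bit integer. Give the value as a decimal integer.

-2553411

In big-endian order the high byte comes first in memory.
The bytes are already most-significant first: 0xD909BD.
Top bit is set, so as a signed 24-bit value this is 0xD909BD − 2^24 = -2553411.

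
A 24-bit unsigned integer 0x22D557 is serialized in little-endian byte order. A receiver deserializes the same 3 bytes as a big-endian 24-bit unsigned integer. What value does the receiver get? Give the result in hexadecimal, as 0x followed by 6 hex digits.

0x57D522

Stored little-endian, the bytes at ascending addresses are 57 D5 22.
Read back as big-endian, the last byte is least significant, giving 0x57D522.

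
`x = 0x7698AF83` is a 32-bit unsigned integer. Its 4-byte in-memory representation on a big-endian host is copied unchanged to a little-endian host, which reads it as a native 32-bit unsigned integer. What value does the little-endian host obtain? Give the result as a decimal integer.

2209323126

Stored big-endian, the bytes at ascending addresses are 76 98 AF 83.
Read back as little-endian, the first byte is least significant, giving 0x83AF9876.
0x83AF9876 = 2209323126.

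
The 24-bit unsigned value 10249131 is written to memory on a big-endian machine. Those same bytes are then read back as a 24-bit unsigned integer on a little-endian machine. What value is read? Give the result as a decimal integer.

10249131 in 24-bit hexadecimal is 0x9C63AB.
Stored big-endian, the bytes at ascending addresses are 9C 63 AB.
Read back as little-endian, the first byte is least significant, giving 0xAB639C.
0xAB639C = 11232156.

11232156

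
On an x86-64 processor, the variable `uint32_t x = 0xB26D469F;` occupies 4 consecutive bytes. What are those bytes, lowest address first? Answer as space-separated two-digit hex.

9F 46 6D B2

Split into bytes (most-significant first): B2 6D 46 9F.
Little-endian: lowest address holds the least-significant byte.
So at ascending addresses the bytes are 9F 46 6D B2.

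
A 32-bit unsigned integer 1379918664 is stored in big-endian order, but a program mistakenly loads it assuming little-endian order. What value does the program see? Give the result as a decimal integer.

1379918664 in 32-bit hexadecimal is 0x523FE348.
Stored big-endian, the bytes at ascending addresses are 52 3F E3 48.
Read back as little-endian, the first byte is least significant, giving 0x48E33F52.
0x48E33F52 = 1222852434.

1222852434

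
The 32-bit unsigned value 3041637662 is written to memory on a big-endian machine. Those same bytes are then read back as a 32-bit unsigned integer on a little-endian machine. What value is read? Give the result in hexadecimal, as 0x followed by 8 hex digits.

3041637662 in 32-bit hexadecimal is 0xB54BB51E.
Stored big-endian, the bytes at ascending addresses are B5 4B B5 1E.
Read back as little-endian, the first byte is least significant, giving 0x1EB54BB5.

0x1EB54BB5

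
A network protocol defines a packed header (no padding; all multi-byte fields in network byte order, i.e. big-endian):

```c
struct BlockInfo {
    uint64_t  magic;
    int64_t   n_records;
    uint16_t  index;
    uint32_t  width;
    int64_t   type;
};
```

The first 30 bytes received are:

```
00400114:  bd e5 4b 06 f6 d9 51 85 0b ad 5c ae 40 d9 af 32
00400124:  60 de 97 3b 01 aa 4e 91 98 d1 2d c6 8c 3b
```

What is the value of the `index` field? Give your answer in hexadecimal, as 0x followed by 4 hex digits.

0x60DE

`index` follows `magic` (8 B), `n_records` (8 B), so it starts at offset 8 + 8 = 16 and occupies 2 bytes.
Bytes at offsets 16..17: 60 DE.
In big-endian order the high byte comes first in memory.
The bytes are already most-significant first: 0x60DE.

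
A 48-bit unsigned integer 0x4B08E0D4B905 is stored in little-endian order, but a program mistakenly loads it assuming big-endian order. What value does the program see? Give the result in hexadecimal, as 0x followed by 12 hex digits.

Stored little-endian, the bytes at ascending addresses are 05 B9 D4 E0 08 4B.
Read back as big-endian, the last byte is least significant, giving 0x05B9D4E0084B.

0x05B9D4E0084B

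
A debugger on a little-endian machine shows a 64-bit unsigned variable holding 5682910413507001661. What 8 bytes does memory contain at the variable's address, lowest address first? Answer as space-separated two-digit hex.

3D FD 73 67 E9 C0 DD 4E

5682910413507001661 in hexadecimal, padded to 64 bits, is 0x4EDDC0E96773FD3D.
Split into bytes (most-significant first): 4E DD C0 E9 67 73 FD 3D.
Little-endian: lowest address holds the least-significant byte.
So at ascending addresses the bytes are 3D FD 73 67 E9 C0 DD 4E.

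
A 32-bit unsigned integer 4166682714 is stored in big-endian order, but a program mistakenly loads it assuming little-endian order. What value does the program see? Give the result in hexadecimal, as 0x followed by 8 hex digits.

4166682714 in 32-bit hexadecimal is 0xF85A885A.
Stored big-endian, the bytes at ascending addresses are F8 5A 88 5A.
Read back as little-endian, the first byte is least significant, giving 0x5A885AF8.

0x5A885AF8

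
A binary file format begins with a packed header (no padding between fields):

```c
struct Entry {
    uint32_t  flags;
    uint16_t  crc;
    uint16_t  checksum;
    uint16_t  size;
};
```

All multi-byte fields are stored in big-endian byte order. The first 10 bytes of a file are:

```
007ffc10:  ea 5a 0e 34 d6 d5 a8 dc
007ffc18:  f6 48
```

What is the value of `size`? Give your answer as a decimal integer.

63048

`size` follows `flags` (4 B), `crc` (2 B), `checksum` (2 B), so it starts at offset 4 + 2 + 2 = 8 and occupies 2 bytes.
Bytes at offsets 8..9: F6 48.
Big-endian stores the most-significant byte at the lowest address.
The bytes are already most-significant first: 0xF648.
0xF648 = 63048.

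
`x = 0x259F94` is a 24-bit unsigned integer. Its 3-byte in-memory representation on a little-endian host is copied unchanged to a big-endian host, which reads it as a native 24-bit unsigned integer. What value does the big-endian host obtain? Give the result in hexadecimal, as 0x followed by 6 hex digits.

Stored little-endian, the bytes at ascending addresses are 94 9F 25.
Read back as big-endian, the last byte is least significant, giving 0x949F25.

0x949F25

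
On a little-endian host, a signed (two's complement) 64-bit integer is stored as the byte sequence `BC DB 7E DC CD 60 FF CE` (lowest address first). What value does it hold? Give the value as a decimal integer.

In little-endian order the low byte comes first in memory.
Reassemble most-significant byte first: CE FF 60 CD DC 7E DB BC → 0xCEFF60CDDC7EDBBC.
Top bit is set, so as a signed 64-bit value this is 0xCEFF60CDDC7EDBBC − 2^64 = -3530997145551316036.

-3530997145551316036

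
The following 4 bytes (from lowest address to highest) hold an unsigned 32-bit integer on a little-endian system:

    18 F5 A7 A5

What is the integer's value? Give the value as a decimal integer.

2779247896

Little-endian: lowest address holds the least-significant byte.
Reassemble most-significant byte first: A5 A7 F5 18 → 0xA5A7F518.
0xA5A7F518 = 2779247896.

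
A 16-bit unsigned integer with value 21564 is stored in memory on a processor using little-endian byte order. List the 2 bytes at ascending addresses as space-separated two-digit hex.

21564 in hexadecimal, padded to 16 bits, is 0x543C.
Split into bytes (most-significant first): 54 3C.
Little-endian: lowest address holds the least-significant byte.
So at ascending addresses the bytes are 3C 54.

3C 54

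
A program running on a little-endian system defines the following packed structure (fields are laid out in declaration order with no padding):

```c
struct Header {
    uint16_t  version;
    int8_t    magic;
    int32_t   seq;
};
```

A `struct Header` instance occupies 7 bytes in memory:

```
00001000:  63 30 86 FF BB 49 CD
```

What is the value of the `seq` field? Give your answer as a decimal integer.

`seq` follows `version` (2 B), `magic` (1 B), so it starts at offset 2 + 1 = 3 and occupies 4 bytes.
Bytes at offsets 3..6: FF BB 49 CD.
Little-endian: lowest address holds the least-significant byte.
Reassemble most-significant byte first: CD 49 BB FF → 0xCD49BBFF.
Top bit is set, so as a signed 32-bit value this is 0xCD49BBFF − 2^32 = -850805761.

-850805761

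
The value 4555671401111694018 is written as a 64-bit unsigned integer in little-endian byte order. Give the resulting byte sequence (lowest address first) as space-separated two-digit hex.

C2 2A AB 98 00 FF 38 3F

4555671401111694018 in hexadecimal, padded to 64 bits, is 0x3F38FF0098AB2AC2.
Split into bytes (most-significant first): 3F 38 FF 00 98 AB 2A C2.
In little-endian order the low byte comes first in memory.
So at ascending addresses the bytes are C2 2A AB 98 00 FF 38 3F.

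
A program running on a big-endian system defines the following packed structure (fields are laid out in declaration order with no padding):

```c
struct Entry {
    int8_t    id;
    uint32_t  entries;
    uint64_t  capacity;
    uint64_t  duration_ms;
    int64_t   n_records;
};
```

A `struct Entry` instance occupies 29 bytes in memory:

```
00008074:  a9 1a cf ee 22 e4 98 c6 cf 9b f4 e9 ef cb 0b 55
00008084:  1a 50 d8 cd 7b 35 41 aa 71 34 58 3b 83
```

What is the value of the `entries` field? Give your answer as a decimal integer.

449834530

`entries` follows `id` (1 byte), so it starts at byte offset 1 and occupies 4 bytes.
Bytes at offsets 1..4: 1A CF EE 22.
In big-endian order the high byte comes first in memory.
The bytes are already most-significant first: 0x1ACFEE22.
0x1ACFEE22 = 449834530.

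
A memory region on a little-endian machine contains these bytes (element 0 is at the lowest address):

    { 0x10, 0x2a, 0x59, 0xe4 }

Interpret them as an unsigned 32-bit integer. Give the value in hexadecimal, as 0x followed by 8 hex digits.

Little-endian stores the least-significant byte at the lowest address.
Reassemble most-significant byte first: E4 59 2A 10 → 0xE4592A10.

0xE4592A10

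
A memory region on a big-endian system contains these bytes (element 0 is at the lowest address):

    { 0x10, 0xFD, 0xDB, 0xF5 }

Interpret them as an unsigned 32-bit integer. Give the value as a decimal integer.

In big-endian order the high byte comes first in memory.
The bytes are already most-significant first: 0x10FDDBF5.
0x10FDDBF5 = 285072373.

285072373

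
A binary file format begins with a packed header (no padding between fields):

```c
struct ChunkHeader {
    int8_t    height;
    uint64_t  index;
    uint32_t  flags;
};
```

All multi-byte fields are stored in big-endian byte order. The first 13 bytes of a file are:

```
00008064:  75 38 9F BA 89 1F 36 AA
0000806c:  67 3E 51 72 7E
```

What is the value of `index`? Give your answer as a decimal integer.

4080184885517920871

`index` follows `height` (1 byte), so it starts at byte offset 1 and occupies 8 bytes.
Bytes at offsets 1..8: 38 9F BA 89 1F 36 AA 67.
Big-endian: lowest address holds the most-significant byte.
The bytes are already most-significant first: 0x389FBA891F36AA67.
0x389FBA891F36AA67 = 4080184885517920871.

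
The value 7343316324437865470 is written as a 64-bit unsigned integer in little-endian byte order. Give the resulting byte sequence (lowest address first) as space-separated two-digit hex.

7343316324437865470 in hexadecimal, padded to 64 bits, is 0x65E8B34A5F7233FE.
Split into bytes (most-significant first): 65 E8 B3 4A 5F 72 33 FE.
Little-endian: lowest address holds the least-significant byte.
So at ascending addresses the bytes are FE 33 72 5F 4A B3 E8 65.

FE 33 72 5F 4A B3 E8 65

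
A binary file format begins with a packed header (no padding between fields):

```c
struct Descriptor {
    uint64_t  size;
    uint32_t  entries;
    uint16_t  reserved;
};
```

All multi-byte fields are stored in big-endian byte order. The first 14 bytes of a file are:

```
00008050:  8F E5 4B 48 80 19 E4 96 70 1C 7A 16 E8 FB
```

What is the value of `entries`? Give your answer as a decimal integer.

1880914454

`entries` follows `size` (8 bytes), so it starts at byte offset 8 and occupies 4 bytes.
Bytes at offsets 8..11: 70 1C 7A 16.
Big-endian stores the most-significant byte at the lowest address.
The bytes are already most-significant first: 0x701C7A16.
0x701C7A16 = 1880914454.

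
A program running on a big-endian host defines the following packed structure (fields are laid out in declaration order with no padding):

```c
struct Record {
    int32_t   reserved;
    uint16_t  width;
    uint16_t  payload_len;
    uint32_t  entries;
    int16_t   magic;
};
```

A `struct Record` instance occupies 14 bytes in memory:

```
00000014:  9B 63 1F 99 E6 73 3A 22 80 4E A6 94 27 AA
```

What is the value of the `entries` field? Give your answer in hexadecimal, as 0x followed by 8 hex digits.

`entries` follows `reserved` (4 B), `width` (2 B), `payload_len` (2 B), so it starts at offset 4 + 2 + 2 = 8 and occupies 4 bytes.
Bytes at offsets 8..11: 80 4E A6 94.
In big-endian order the high byte comes first in memory.
The bytes are already most-significant first: 0x804EA694.

0x804EA694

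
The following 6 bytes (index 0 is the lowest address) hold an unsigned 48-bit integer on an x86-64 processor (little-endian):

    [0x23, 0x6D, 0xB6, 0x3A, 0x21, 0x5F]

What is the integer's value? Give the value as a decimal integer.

104596323593507

In little-endian order the low byte comes first in memory.
Reassemble most-significant byte first: 5F 21 3A B6 6D 23 → 0x5F213AB66D23.
0x5F213AB66D23 = 104596323593507.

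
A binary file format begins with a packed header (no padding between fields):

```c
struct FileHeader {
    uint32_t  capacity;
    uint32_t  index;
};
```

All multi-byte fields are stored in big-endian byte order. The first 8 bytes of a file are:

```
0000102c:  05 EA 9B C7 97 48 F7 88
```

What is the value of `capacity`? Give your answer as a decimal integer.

`capacity` is the first field, at byte offset 0, occupying 4 bytes.
Bytes at offsets 0..3: 05 EA 9B C7.
In big-endian order the high byte comes first in memory.
The bytes are already most-significant first: 0x05EA9BC7.
0x05EA9BC7 = 99261383.

99261383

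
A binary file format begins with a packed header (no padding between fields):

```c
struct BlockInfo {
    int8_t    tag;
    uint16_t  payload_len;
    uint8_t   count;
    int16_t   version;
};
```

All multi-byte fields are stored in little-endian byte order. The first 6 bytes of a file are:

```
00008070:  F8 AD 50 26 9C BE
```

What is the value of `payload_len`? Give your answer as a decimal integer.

20653

`payload_len` follows `tag` (1 byte), so it starts at byte offset 1 and occupies 2 bytes.
Bytes at offsets 1..2: AD 50.
Little-endian stores the least-significant byte at the lowest address.
Reassemble most-significant byte first: 50 AD → 0x50AD.
0x50AD = 20653.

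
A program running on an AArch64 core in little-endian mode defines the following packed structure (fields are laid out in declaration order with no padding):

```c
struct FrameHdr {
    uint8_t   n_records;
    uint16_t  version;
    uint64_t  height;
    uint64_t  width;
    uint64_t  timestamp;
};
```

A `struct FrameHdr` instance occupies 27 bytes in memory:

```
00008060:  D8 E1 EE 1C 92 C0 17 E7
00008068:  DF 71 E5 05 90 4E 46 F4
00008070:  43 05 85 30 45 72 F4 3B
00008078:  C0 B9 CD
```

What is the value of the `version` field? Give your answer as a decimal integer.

61153

`version` follows `n_records` (1 byte), so it starts at byte offset 1 and occupies 2 bytes.
Bytes at offsets 1..2: E1 EE.
Little-endian stores the least-significant byte at the lowest address.
Reassemble most-significant byte first: EE E1 → 0xEEE1.
0xEEE1 = 61153.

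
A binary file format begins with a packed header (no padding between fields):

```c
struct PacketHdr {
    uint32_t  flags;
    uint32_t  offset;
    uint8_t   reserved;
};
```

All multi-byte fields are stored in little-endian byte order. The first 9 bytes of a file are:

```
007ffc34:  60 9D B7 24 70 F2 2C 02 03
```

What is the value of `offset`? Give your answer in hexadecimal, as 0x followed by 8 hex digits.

0x022CF270

`offset` follows `flags` (4 bytes), so it starts at byte offset 4 and occupies 4 bytes.
Bytes at offsets 4..7: 70 F2 2C 02.
Little-endian stores the least-significant byte at the lowest address.
Reassemble most-significant byte first: 02 2C F2 70 → 0x022CF270.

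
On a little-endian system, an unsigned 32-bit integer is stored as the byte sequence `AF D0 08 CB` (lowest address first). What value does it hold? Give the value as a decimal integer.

In little-endian order the low byte comes first in memory.
Reassemble most-significant byte first: CB 08 D0 AF → 0xCB08D0AF.
0xCB08D0AF = 3406352559.

3406352559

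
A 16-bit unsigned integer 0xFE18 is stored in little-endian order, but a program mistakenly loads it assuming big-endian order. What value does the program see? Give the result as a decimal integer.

6398

Stored little-endian, the bytes at ascending addresses are 18 FE.
Read back as big-endian, the last byte is least significant, giving 0x18FE.
0x18FE = 6398.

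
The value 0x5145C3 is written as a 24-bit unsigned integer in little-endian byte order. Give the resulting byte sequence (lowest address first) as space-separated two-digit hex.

Split into bytes (most-significant first): 51 45 C3.
In little-endian order the low byte comes first in memory.
So at ascending addresses the bytes are C3 45 51.

C3 45 51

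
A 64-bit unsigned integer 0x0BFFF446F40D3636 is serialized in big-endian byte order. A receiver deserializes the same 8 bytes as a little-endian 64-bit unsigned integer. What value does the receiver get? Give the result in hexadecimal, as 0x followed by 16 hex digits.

0x36360DF446F4FF0B

Stored big-endian, the bytes at ascending addresses are 0B FF F4 46 F4 0D 36 36.
Read back as little-endian, the first byte is least significant, giving 0x36360DF446F4FF0B.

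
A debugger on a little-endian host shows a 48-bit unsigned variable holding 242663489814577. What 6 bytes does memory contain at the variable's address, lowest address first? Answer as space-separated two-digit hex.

242663489814577 in hexadecimal, padded to 48 bits, is 0xDCB37F1C4031.
Split into bytes (most-significant first): DC B3 7F 1C 40 31.
Little-endian: lowest address holds the least-significant byte.
So at ascending addresses the bytes are 31 40 1C 7F B3 DC.

31 40 1C 7F B3 DC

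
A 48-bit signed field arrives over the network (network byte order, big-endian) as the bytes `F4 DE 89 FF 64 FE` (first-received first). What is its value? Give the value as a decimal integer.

Big-endian stores the most-significant byte at the lowest address.
The bytes are already most-significant first: 0xF4DE89FF64FE.
Top bit is set, so as a signed 48-bit value this is 0xF4DE89FF64FE − 2^48 = -12238341577474.

-12238341577474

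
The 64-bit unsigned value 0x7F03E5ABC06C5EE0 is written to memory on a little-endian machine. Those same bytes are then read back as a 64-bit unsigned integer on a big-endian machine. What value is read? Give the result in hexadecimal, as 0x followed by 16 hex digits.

0xE05E6CC0ABE5037F

Stored little-endian, the bytes at ascending addresses are E0 5E 6C C0 AB E5 03 7F.
Read back as big-endian, the last byte is least significant, giving 0xE05E6CC0ABE5037F.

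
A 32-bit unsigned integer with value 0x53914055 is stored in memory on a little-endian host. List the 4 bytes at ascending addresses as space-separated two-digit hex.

Split into bytes (most-significant first): 53 91 40 55.
Little-endian stores the least-significant byte at the lowest address.
So at ascending addresses the bytes are 55 40 91 53.

55 40 91 53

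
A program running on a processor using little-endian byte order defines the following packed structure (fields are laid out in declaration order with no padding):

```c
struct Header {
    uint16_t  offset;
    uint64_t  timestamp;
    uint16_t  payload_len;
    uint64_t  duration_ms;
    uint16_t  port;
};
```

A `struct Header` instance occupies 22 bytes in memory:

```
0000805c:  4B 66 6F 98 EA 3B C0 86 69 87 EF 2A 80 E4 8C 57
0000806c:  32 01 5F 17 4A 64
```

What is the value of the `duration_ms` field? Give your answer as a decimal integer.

1684066101388698752

`duration_ms` follows `offset` (2 B), `timestamp` (8 B), `payload_len` (2 B), so it starts at offset 2 + 8 + 2 = 12 and occupies 8 bytes.
Bytes at offsets 12..19: 80 E4 8C 57 32 01 5F 17.
In little-endian order the low byte comes first in memory.
Reassemble most-significant byte first: 17 5F 01 32 57 8C E4 80 → 0x175F0132578CE480.
0x175F0132578CE480 = 1684066101388698752.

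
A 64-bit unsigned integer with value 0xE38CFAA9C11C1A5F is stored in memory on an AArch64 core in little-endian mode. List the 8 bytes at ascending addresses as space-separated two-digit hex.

Split into bytes (most-significant first): E3 8C FA A9 C1 1C 1A 5F.
In little-endian order the low byte comes first in memory.
So at ascending addresses the bytes are 5F 1A 1C C1 A9 FA 8C E3.

5F 1A 1C C1 A9 FA 8C E3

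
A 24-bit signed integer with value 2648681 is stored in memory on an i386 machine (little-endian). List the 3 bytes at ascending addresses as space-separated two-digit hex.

2648681 in hexadecimal, padded to 24 bits, is 0x286A69.
Split into bytes (most-significant first): 28 6A 69.
Little-endian stores the least-significant byte at the lowest address.
So at ascending addresses the bytes are 69 6A 28.

69 6A 28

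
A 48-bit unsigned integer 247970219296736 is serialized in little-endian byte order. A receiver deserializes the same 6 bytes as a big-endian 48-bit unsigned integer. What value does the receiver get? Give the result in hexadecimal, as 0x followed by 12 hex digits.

0xE007D61087E1

247970219296736 in 48-bit hexadecimal is 0xE18710D607E0.
Stored little-endian, the bytes at ascending addresses are E0 07 D6 10 87 E1.
Read back as big-endian, the last byte is least significant, giving 0xE007D61087E1.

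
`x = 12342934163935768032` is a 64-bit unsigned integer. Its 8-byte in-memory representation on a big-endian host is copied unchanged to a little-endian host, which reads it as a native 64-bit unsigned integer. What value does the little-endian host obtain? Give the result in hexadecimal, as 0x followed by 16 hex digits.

0xE0AD6CF739E94AAB

12342934163935768032 in 64-bit hexadecimal is 0xAB4AE939F76CADE0.
Stored big-endian, the bytes at ascending addresses are AB 4A E9 39 F7 6C AD E0.
Read back as little-endian, the first byte is least significant, giving 0xE0AD6CF739E94AAB.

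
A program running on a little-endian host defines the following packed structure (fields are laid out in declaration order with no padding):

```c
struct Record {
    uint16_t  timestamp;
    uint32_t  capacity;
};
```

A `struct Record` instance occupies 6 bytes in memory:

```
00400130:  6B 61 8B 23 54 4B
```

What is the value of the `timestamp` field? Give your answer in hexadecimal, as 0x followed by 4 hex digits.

`timestamp` is the first field, at byte offset 0, occupying 2 bytes.
Bytes at offsets 0..1: 6B 61.
In little-endian order the low byte comes first in memory.
Reassemble most-significant byte first: 61 6B → 0x616B.

0x616B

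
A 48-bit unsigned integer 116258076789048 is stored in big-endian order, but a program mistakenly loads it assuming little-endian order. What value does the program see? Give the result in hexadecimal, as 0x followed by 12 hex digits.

0x38895E71BC69

116258076789048 in 48-bit hexadecimal is 0x69BC715E8938.
Stored big-endian, the bytes at ascending addresses are 69 BC 71 5E 89 38.
Read back as little-endian, the first byte is least significant, giving 0x38895E71BC69.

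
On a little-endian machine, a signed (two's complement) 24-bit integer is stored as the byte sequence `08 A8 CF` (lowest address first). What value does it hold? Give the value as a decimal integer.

Little-endian stores the least-significant byte at the lowest address.
Reassemble most-significant byte first: CF A8 08 → 0xCFA808.
Top bit is set, so as a signed 24-bit value this is 0xCFA808 − 2^24 = -3168248.

-3168248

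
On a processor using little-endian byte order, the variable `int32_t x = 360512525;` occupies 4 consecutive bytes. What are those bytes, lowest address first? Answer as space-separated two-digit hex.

0D FC 7C 15

360512525 in hexadecimal, padded to 32 bits, is 0x157CFC0D.
Split into bytes (most-significant first): 15 7C FC 0D.
Little-endian stores the least-significant byte at the lowest address.
So at ascending addresses the bytes are 0D FC 7C 15.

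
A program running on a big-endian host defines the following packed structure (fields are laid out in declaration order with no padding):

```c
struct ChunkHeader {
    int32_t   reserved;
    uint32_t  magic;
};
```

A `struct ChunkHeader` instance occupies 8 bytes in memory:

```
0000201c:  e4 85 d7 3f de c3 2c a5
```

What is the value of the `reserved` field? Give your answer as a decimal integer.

`reserved` is the first field, at byte offset 0, occupying 4 bytes.
Bytes at offsets 0..3: E4 85 D7 3F.
In big-endian order the high byte comes first in memory.
The bytes are already most-significant first: 0xE485D73F.
Top bit is set, so as a signed 32-bit value this is 0xE485D73F − 2^32 = -460990657.

-460990657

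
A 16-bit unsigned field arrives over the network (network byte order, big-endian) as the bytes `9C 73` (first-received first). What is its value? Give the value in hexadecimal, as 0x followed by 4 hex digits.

0x9C73

In big-endian order the high byte comes first in memory.
The bytes are already most-significant first: 0x9C73.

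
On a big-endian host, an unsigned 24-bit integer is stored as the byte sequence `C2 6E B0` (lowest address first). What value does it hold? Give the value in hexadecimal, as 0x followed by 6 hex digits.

0xC26EB0

Big-endian stores the most-significant byte at the lowest address.
The bytes are already most-significant first: 0xC26EB0.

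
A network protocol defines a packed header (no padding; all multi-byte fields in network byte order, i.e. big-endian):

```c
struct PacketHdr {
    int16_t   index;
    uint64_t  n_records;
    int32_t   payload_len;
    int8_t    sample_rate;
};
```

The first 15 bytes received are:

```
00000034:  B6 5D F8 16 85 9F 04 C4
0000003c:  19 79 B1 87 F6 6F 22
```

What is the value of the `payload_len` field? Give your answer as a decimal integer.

-1316489617

`payload_len` follows `index` (2 B), `n_records` (8 B), so it starts at offset 2 + 8 = 10 and occupies 4 bytes.
Bytes at offsets 10..13: B1 87 F6 6F.
Big-endian: lowest address holds the most-significant byte.
The bytes are already most-significant first: 0xB187F66F.
Top bit is set, so as a signed 32-bit value this is 0xB187F66F − 2^32 = -1316489617.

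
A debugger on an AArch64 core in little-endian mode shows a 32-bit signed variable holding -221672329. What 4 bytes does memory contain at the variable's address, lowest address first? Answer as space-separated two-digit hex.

Two's complement of -221672329 in 32 bits: 221672329 = 0x0D367389; invert → 0xF2C98C76; add 1 → 0xF2C98C77.
Split into bytes (most-significant first): F2 C9 8C 77.
Little-endian: lowest address holds the least-significant byte.
So at ascending addresses the bytes are 77 8C C9 F2.

77 8C C9 F2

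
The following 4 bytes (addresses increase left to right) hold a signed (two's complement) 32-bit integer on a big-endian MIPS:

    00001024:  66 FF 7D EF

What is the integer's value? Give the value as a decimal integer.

1728019951

Big-endian: lowest address holds the most-significant byte.
The bytes are already most-significant first: 0x66FF7DEF.
0x66FF7DEF = 1728019951.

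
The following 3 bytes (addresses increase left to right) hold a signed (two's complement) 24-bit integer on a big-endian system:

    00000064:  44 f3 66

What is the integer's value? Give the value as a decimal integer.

4518758

In big-endian order the high byte comes first in memory.
The bytes are already most-significant first: 0x44F366.
0x44F366 = 4518758.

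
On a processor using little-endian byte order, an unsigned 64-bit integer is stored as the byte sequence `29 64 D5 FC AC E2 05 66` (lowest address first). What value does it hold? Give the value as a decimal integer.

Little-endian stores the least-significant byte at the lowest address.
Reassemble most-significant byte first: 66 05 E2 AC FC D5 64 29 → 0x6605E2ACFCD56429.
0x6605E2ACFCD56429 = 7351531199356298281.

7351531199356298281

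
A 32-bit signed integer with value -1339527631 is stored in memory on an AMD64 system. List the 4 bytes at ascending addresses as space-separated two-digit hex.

31 6E 28 B0

Two's complement of -1339527631 in 32 bits: 1339527631 = 0x4FD791CF; invert → 0xB0286E30; add 1 → 0xB0286E31.
Split into bytes (most-significant first): B0 28 6E 31.
In little-endian order the low byte comes first in memory.
So at ascending addresses the bytes are 31 6E 28 B0.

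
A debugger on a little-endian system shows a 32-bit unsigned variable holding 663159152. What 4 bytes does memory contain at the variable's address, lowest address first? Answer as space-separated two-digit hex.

70 01 87 27

663159152 in hexadecimal, padded to 32 bits, is 0x27870170.
Split into bytes (most-significant first): 27 87 01 70.
Little-endian: lowest address holds the least-significant byte.
So at ascending addresses the bytes are 70 01 87 27.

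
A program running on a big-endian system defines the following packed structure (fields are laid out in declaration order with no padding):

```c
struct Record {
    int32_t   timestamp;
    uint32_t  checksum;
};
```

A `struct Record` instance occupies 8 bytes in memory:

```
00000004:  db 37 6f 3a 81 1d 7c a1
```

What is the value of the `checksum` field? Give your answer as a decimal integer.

`checksum` follows `timestamp` (4 bytes), so it starts at byte offset 4 and occupies 4 bytes.
Bytes at offsets 4..7: 81 1D 7C A1.
Big-endian: lowest address holds the most-significant byte.
The bytes are already most-significant first: 0x811D7CA1.
0x811D7CA1 = 2166193313.

2166193313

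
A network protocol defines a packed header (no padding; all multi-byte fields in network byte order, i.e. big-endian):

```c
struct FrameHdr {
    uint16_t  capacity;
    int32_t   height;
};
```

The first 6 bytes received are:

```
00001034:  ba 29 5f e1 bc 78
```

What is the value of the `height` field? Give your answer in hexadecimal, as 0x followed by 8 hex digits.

0x5FE1BC78

`height` follows `capacity` (2 bytes), so it starts at byte offset 2 and occupies 4 bytes.
Bytes at offsets 2..5: 5F E1 BC 78.
Big-endian: lowest address holds the most-significant byte.
The bytes are already most-significant first: 0x5FE1BC78.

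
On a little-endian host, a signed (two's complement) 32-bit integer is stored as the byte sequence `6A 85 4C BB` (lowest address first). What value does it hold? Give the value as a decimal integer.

In little-endian order the low byte comes first in memory.
Reassemble most-significant byte first: BB 4C 85 6A → 0xBB4C856A.
Top bit is set, so as a signed 32-bit value this is 0xBB4C856A − 2^32 = -1152613014.

-1152613014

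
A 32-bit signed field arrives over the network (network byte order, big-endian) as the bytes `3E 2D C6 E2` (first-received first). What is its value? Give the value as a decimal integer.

1043187426

In big-endian order the high byte comes first in memory.
The bytes are already most-significant first: 0x3E2DC6E2.
0x3E2DC6E2 = 1043187426.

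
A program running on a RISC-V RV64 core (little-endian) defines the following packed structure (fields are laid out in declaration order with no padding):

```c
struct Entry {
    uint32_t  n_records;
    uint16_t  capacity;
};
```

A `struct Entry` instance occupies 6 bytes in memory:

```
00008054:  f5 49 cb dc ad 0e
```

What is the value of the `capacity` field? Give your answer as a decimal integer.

`capacity` follows `n_records` (4 bytes), so it starts at byte offset 4 and occupies 2 bytes.
Bytes at offsets 4..5: AD 0E.
Little-endian stores the least-significant byte at the lowest address.
Reassemble most-significant byte first: 0E AD → 0x0EAD.
0x0EAD = 3757.

3757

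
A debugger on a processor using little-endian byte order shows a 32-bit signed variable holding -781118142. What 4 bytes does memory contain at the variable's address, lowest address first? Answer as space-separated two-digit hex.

Two's complement of -781118142 in 32 bits: 781118142 = 0x2E8EEABE; invert → 0xD1711541; add 1 → 0xD1711542.
Split into bytes (most-significant first): D1 71 15 42.
In little-endian order the low byte comes first in memory.
So at ascending addresses the bytes are 42 15 71 D1.

42 15 71 D1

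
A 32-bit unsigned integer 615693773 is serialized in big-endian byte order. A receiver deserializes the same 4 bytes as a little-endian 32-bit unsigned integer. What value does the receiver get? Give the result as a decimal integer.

3451761188

615693773 in 32-bit hexadecimal is 0x24B2BDCD.
Stored big-endian, the bytes at ascending addresses are 24 B2 BD CD.
Read back as little-endian, the first byte is least significant, giving 0xCDBDB224.
0xCDBDB224 = 3451761188.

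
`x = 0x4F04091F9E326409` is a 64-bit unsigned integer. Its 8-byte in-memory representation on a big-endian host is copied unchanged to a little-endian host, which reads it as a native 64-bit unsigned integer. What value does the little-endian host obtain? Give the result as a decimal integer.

Stored big-endian, the bytes at ascending addresses are 4F 04 09 1F 9E 32 64 09.
Read back as little-endian, the first byte is least significant, giving 0x0964329E1F09044F.
0x0964329E1F09044F = 676721498719323215.

676721498719323215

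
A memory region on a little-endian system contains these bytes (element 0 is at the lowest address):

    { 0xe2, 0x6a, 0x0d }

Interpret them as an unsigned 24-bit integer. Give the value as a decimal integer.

879330

In little-endian order the low byte comes first in memory.
Reassemble most-significant byte first: 0D 6A E2 → 0x0D6AE2.
0x0D6AE2 = 879330.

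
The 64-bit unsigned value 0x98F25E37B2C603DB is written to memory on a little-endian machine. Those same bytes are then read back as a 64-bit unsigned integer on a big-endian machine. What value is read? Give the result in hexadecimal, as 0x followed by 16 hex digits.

0xDB03C6B2375EF298

Stored little-endian, the bytes at ascending addresses are DB 03 C6 B2 37 5E F2 98.
Read back as big-endian, the last byte is least significant, giving 0xDB03C6B2375EF298.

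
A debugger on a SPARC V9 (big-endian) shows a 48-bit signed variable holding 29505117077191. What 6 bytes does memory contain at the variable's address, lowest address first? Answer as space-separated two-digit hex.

1A D5 B2 05 BE C7

29505117077191 in hexadecimal, padded to 48 bits, is 0x1AD5B205BEC7.
Split into bytes (most-significant first): 1A D5 B2 05 BE C7.
Big-endian stores the most-significant byte at the lowest address.
So the memory order matches the most-significant-first order: 1A D5 B2 05 BE C7.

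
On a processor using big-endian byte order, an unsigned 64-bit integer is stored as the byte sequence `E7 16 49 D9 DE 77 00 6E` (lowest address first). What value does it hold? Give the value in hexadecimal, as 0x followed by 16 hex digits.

0xE71649D9DE77006E

Big-endian stores the most-significant byte at the lowest address.
The bytes are already most-significant first: 0xE71649D9DE77006E.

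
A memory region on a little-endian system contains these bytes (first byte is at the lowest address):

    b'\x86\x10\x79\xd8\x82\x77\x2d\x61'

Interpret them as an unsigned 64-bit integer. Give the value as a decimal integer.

7002384399492255878

Little-endian: lowest address holds the least-significant byte.
Reassemble most-significant byte first: 61 2D 77 82 D8 79 10 86 → 0x612D7782D8791086.
0x612D7782D8791086 = 7002384399492255878.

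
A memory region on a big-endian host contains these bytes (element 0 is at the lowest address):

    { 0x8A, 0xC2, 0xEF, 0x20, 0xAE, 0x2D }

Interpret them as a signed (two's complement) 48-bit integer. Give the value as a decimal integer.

-128905136525779

In big-endian order the high byte comes first in memory.
The bytes are already most-significant first: 0x8AC2EF20AE2D.
Top bit is set, so as a signed 48-bit value this is 0x8AC2EF20AE2D − 2^48 = -128905136525779.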